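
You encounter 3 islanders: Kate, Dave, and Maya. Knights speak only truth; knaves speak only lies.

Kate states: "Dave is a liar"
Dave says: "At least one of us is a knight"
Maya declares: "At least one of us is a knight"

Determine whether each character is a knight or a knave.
Kate is a knave.
Dave is a knight.
Maya is a knight.

Verification:
- Kate (knave) says "Dave is a liar" - this is FALSE (a lie) because Dave is a knight.
- Dave (knight) says "At least one of us is a knight" - this is TRUE because Dave and Maya are knights.
- Maya (knight) says "At least one of us is a knight" - this is TRUE because Dave and Maya are knights.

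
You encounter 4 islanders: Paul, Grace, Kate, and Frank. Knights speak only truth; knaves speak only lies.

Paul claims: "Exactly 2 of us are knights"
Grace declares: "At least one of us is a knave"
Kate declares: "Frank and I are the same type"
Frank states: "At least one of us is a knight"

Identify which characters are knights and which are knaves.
Paul is a knave.
Grace is a knight.
Kate is a knight.
Frank is a knight.

Verification:
- Paul (knave) says "Exactly 2 of us are knights" - this is FALSE (a lie) because there are 3 knights.
- Grace (knight) says "At least one of us is a knave" - this is TRUE because Paul is a knave.
- Kate (knight) says "Frank and I are the same type" - this is TRUE because Kate is a knight and Frank is a knight.
- Frank (knight) says "At least one of us is a knight" - this is TRUE because Grace, Kate, and Frank are knights.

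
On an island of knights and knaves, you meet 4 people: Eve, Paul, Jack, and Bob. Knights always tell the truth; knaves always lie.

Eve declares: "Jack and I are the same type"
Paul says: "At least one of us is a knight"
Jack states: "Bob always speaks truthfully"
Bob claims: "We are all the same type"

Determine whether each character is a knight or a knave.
Eve is a knight.
Paul is a knight.
Jack is a knight.
Bob is a knight.

Verification:
- Eve (knight) says "Jack and I are the same type" - this is TRUE because Eve is a knight and Jack is a knight.
- Paul (knight) says "At least one of us is a knight" - this is TRUE because Eve, Paul, Jack, and Bob are knights.
- Jack (knight) says "Bob always speaks truthfully" - this is TRUE because Bob is a knight.
- Bob (knight) says "We are all the same type" - this is TRUE because Eve, Paul, Jack, and Bob are knights.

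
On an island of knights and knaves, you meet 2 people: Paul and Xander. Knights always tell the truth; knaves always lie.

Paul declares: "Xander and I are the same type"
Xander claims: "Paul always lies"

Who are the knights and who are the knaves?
Paul is a knave.
Xander is a knight.

Verification:
- Paul (knave) says "Xander and I are the same type" - this is FALSE (a lie) because Paul is a knave and Xander is a knight.
- Xander (knight) says "Paul always lies" - this is TRUE because Paul is a knave.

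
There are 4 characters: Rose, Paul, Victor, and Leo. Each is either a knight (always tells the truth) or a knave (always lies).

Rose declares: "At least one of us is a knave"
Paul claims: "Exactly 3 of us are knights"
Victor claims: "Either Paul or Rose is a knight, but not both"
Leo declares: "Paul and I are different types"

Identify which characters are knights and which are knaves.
Rose is a knight.
Paul is a knave.
Victor is a knight.
Leo is a knave.

Verification:
- Rose (knight) says "At least one of us is a knave" - this is TRUE because Paul and Leo are knaves.
- Paul (knave) says "Exactly 3 of us are knights" - this is FALSE (a lie) because there are 2 knights.
- Victor (knight) says "Either Paul or Rose is a knight, but not both" - this is TRUE because Paul is a knave and Rose is a knight.
- Leo (knave) says "Paul and I are different types" - this is FALSE (a lie) because Leo is a knave and Paul is a knave.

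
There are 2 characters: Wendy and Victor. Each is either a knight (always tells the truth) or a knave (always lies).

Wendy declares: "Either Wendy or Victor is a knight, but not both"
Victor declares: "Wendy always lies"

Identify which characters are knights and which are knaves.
Wendy is a knight.
Victor is a knave.

Verification:
- Wendy (knight) says "Either Wendy or Victor is a knight, but not both" - this is TRUE because Wendy is a knight and Victor is a knave.
- Victor (knave) says "Wendy always lies" - this is FALSE (a lie) because Wendy is a knight.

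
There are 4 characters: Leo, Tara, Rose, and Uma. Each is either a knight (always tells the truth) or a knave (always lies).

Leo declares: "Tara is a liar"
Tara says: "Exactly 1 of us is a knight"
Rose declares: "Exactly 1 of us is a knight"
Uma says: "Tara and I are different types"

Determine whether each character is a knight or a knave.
Leo is a knight.
Tara is a knave.
Rose is a knave.
Uma is a knight.

Verification:
- Leo (knight) says "Tara is a liar" - this is TRUE because Tara is a knave.
- Tara (knave) says "Exactly 1 of us is a knight" - this is FALSE (a lie) because there are 2 knights.
- Rose (knave) says "Exactly 1 of us is a knight" - this is FALSE (a lie) because there are 2 knights.
- Uma (knight) says "Tara and I are different types" - this is TRUE because Uma is a knight and Tara is a knave.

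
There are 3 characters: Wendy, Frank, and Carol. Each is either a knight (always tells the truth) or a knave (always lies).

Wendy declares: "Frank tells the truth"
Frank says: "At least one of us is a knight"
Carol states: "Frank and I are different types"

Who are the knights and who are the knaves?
Wendy is a knave.
Frank is a knave.
Carol is a knave.

Verification:
- Wendy (knave) says "Frank tells the truth" - this is FALSE (a lie) because Frank is a knave.
- Frank (knave) says "At least one of us is a knight" - this is FALSE (a lie) because no one is a knight.
- Carol (knave) says "Frank and I are different types" - this is FALSE (a lie) because Carol is a knave and Frank is a knave.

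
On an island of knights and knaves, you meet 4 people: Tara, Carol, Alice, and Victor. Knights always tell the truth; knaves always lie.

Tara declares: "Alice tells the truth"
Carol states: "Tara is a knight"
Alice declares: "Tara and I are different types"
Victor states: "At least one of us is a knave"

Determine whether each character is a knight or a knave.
Tara is a knave.
Carol is a knave.
Alice is a knave.
Victor is a knight.

Verification:
- Tara (knave) says "Alice tells the truth" - this is FALSE (a lie) because Alice is a knave.
- Carol (knave) says "Tara is a knight" - this is FALSE (a lie) because Tara is a knave.
- Alice (knave) says "Tara and I are different types" - this is FALSE (a lie) because Alice is a knave and Tara is a knave.
- Victor (knight) says "At least one of us is a knave" - this is TRUE because Tara, Carol, and Alice are knaves.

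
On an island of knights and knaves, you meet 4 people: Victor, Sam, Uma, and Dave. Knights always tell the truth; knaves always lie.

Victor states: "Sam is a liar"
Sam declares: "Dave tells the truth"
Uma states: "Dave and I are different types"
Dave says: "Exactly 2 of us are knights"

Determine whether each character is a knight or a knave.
Victor is a knight.
Sam is a knave.
Uma is a knave.
Dave is a knave.

Verification:
- Victor (knight) says "Sam is a liar" - this is TRUE because Sam is a knave.
- Sam (knave) says "Dave tells the truth" - this is FALSE (a lie) because Dave is a knave.
- Uma (knave) says "Dave and I are different types" - this is FALSE (a lie) because Uma is a knave and Dave is a knave.
- Dave (knave) says "Exactly 2 of us are knights" - this is FALSE (a lie) because there are 1 knights.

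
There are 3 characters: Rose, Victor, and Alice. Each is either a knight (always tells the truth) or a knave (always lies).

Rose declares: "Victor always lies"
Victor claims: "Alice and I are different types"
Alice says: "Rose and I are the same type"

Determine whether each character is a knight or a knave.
Rose is a knight.
Victor is a knave.
Alice is a knave.

Verification:
- Rose (knight) says "Victor always lies" - this is TRUE because Victor is a knave.
- Victor (knave) says "Alice and I are different types" - this is FALSE (a lie) because Victor is a knave and Alice is a knave.
- Alice (knave) says "Rose and I are the same type" - this is FALSE (a lie) because Alice is a knave and Rose is a knight.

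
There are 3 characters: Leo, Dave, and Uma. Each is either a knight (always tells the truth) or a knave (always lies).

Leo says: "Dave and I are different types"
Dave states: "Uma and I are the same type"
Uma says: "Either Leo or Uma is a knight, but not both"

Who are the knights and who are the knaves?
Leo is a knave.
Dave is a knave.
Uma is a knight.

Verification:
- Leo (knave) says "Dave and I are different types" - this is FALSE (a lie) because Leo is a knave and Dave is a knave.
- Dave (knave) says "Uma and I are the same type" - this is FALSE (a lie) because Dave is a knave and Uma is a knight.
- Uma (knight) says "Either Leo or Uma is a knight, but not both" - this is TRUE because Leo is a knave and Uma is a knight.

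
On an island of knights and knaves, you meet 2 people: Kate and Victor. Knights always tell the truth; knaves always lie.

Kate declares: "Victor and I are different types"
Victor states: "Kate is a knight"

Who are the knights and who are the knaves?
Kate is a knave.
Victor is a knave.

Verification:
- Kate (knave) says "Victor and I are different types" - this is FALSE (a lie) because Kate is a knave and Victor is a knave.
- Victor (knave) says "Kate is a knight" - this is FALSE (a lie) because Kate is a knave.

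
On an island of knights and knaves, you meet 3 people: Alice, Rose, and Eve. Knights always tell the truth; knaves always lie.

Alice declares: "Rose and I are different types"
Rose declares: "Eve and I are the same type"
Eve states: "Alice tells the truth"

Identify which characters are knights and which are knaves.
Alice is a knight.
Rose is a knave.
Eve is a knight.

Verification:
- Alice (knight) says "Rose and I are different types" - this is TRUE because Alice is a knight and Rose is a knave.
- Rose (knave) says "Eve and I are the same type" - this is FALSE (a lie) because Rose is a knave and Eve is a knight.
- Eve (knight) says "Alice tells the truth" - this is TRUE because Alice is a knight.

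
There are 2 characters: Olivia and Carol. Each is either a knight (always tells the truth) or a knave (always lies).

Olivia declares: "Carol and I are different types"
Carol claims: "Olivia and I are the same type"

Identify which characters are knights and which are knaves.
Olivia is a knight.
Carol is a knave.

Verification:
- Olivia (knight) says "Carol and I are different types" - this is TRUE because Olivia is a knight and Carol is a knave.
- Carol (knave) says "Olivia and I are the same type" - this is FALSE (a lie) because Carol is a knave and Olivia is a knight.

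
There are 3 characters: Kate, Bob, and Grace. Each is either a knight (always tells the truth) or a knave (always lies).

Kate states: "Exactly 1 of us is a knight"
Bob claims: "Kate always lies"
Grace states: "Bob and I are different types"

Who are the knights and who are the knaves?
Kate is a knight.
Bob is a knave.
Grace is a knave.

Verification:
- Kate (knight) says "Exactly 1 of us is a knight" - this is TRUE because there are 1 knights.
- Bob (knave) says "Kate always lies" - this is FALSE (a lie) because Kate is a knight.
- Grace (knave) says "Bob and I are different types" - this is FALSE (a lie) because Grace is a knave and Bob is a knave.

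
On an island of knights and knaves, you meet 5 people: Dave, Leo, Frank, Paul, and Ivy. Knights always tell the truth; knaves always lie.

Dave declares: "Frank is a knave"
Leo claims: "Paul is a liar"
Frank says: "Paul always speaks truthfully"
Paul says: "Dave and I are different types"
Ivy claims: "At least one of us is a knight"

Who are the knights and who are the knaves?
Dave is a knave.
Leo is a knave.
Frank is a knight.
Paul is a knight.
Ivy is a knight.

Verification:
- Dave (knave) says "Frank is a knave" - this is FALSE (a lie) because Frank is a knight.
- Leo (knave) says "Paul is a liar" - this is FALSE (a lie) because Paul is a knight.
- Frank (knight) says "Paul always speaks truthfully" - this is TRUE because Paul is a knight.
- Paul (knight) says "Dave and I are different types" - this is TRUE because Paul is a knight and Dave is a knave.
- Ivy (knight) says "At least one of us is a knight" - this is TRUE because Frank, Paul, and Ivy are knights.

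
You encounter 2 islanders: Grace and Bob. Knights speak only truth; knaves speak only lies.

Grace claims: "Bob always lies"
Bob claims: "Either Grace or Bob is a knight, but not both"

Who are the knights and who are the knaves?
Grace is a knave.
Bob is a knight.

Verification:
- Grace (knave) says "Bob always lies" - this is FALSE (a lie) because Bob is a knight.
- Bob (knight) says "Either Grace or Bob is a knight, but not both" - this is TRUE because Grace is a knave and Bob is a knight.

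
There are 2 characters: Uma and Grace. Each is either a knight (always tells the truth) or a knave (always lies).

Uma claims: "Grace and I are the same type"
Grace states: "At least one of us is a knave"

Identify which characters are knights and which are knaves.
Uma is a knave.
Grace is a knight.

Verification:
- Uma (knave) says "Grace and I are the same type" - this is FALSE (a lie) because Uma is a knave and Grace is a knight.
- Grace (knight) says "At least one of us is a knave" - this is TRUE because Uma is a knave.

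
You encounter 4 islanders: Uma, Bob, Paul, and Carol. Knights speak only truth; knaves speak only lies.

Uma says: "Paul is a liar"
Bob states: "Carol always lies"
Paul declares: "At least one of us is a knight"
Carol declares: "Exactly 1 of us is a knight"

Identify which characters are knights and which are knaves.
Uma is a knave.
Bob is a knight.
Paul is a knight.
Carol is a knave.

Verification:
- Uma (knave) says "Paul is a liar" - this is FALSE (a lie) because Paul is a knight.
- Bob (knight) says "Carol always lies" - this is TRUE because Carol is a knave.
- Paul (knight) says "At least one of us is a knight" - this is TRUE because Bob and Paul are knights.
- Carol (knave) says "Exactly 1 of us is a knight" - this is FALSE (a lie) because there are 2 knights.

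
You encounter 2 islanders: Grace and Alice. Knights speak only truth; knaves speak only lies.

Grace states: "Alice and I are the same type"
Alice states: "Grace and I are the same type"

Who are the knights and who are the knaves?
Grace is a knight.
Alice is a knight.

Verification:
- Grace (knight) says "Alice and I are the same type" - this is TRUE because Grace is a knight and Alice is a knight.
- Alice (knight) says "Grace and I are the same type" - this is TRUE because Alice is a knight and Grace is a knight.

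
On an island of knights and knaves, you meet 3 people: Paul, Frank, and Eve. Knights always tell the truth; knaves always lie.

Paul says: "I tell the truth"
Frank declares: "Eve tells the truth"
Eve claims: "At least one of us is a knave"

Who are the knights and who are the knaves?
Paul is a knave.
Frank is a knight.
Eve is a knight.

Verification:
- Paul (knave) says "I tell the truth" - this is FALSE (a lie) because Paul is a knave.
- Frank (knight) says "Eve tells the truth" - this is TRUE because Eve is a knight.
- Eve (knight) says "At least one of us is a knave" - this is TRUE because Paul is a knave.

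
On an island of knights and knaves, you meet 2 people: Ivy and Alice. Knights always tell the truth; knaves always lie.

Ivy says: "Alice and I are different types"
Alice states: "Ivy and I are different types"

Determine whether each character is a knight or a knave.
Ivy is a knave.
Alice is a knave.

Verification:
- Ivy (knave) says "Alice and I are different types" - this is FALSE (a lie) because Ivy is a knave and Alice is a knave.
- Alice (knave) says "Ivy and I are different types" - this is FALSE (a lie) because Alice is a knave and Ivy is a knave.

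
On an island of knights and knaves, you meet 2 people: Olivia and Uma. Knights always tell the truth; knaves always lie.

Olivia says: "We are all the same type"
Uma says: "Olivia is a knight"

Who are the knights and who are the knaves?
Olivia is a knight.
Uma is a knight.

Verification:
- Olivia (knight) says "We are all the same type" - this is TRUE because Olivia and Uma are knights.
- Uma (knight) says "Olivia is a knight" - this is TRUE because Olivia is a knight.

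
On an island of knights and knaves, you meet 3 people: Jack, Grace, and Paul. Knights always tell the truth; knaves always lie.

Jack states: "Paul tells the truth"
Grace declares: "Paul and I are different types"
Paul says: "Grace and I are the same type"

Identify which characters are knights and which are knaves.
Jack is a knave.
Grace is a knight.
Paul is a knave.

Verification:
- Jack (knave) says "Paul tells the truth" - this is FALSE (a lie) because Paul is a knave.
- Grace (knight) says "Paul and I are different types" - this is TRUE because Grace is a knight and Paul is a knave.
- Paul (knave) says "Grace and I are the same type" - this is FALSE (a lie) because Paul is a knave and Grace is a knight.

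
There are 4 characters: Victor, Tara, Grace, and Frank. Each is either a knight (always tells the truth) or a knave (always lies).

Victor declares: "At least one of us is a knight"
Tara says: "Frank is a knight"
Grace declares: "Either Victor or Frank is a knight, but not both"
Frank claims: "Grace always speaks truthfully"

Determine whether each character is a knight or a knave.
Victor is a knave.
Tara is a knave.
Grace is a knave.
Frank is a knave.

Verification:
- Victor (knave) says "At least one of us is a knight" - this is FALSE (a lie) because no one is a knight.
- Tara (knave) says "Frank is a knight" - this is FALSE (a lie) because Frank is a knave.
- Grace (knave) says "Either Victor or Frank is a knight, but not both" - this is FALSE (a lie) because Victor is a knave and Frank is a knave.
- Frank (knave) says "Grace always speaks truthfully" - this is FALSE (a lie) because Grace is a knave.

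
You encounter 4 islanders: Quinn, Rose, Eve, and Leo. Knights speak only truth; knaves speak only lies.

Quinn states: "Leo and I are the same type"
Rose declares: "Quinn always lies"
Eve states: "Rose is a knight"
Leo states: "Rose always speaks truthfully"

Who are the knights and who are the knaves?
Quinn is a knave.
Rose is a knight.
Eve is a knight.
Leo is a knight.

Verification:
- Quinn (knave) says "Leo and I are the same type" - this is FALSE (a lie) because Quinn is a knave and Leo is a knight.
- Rose (knight) says "Quinn always lies" - this is TRUE because Quinn is a knave.
- Eve (knight) says "Rose is a knight" - this is TRUE because Rose is a knight.
- Leo (knight) says "Rose always speaks truthfully" - this is TRUE because Rose is a knight.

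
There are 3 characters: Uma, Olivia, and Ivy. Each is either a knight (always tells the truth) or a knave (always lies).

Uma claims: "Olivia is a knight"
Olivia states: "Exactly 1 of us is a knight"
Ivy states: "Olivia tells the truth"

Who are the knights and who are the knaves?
Uma is a knave.
Olivia is a knave.
Ivy is a knave.

Verification:
- Uma (knave) says "Olivia is a knight" - this is FALSE (a lie) because Olivia is a knave.
- Olivia (knave) says "Exactly 1 of us is a knight" - this is FALSE (a lie) because there are 0 knights.
- Ivy (knave) says "Olivia tells the truth" - this is FALSE (a lie) because Olivia is a knave.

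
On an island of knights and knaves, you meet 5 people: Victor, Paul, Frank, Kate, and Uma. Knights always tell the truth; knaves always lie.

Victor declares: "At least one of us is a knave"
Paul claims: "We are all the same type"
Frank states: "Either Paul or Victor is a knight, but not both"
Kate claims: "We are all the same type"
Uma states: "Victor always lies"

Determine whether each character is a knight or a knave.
Victor is a knight.
Paul is a knave.
Frank is a knight.
Kate is a knave.
Uma is a knave.

Verification:
- Victor (knight) says "At least one of us is a knave" - this is TRUE because Paul, Kate, and Uma are knaves.
- Paul (knave) says "We are all the same type" - this is FALSE (a lie) because Victor and Frank are knights and Paul, Kate, and Uma are knaves.
- Frank (knight) says "Either Paul or Victor is a knight, but not both" - this is TRUE because Paul is a knave and Victor is a knight.
- Kate (knave) says "We are all the same type" - this is FALSE (a lie) because Victor and Frank are knights and Paul, Kate, and Uma are knaves.
- Uma (knave) says "Victor always lies" - this is FALSE (a lie) because Victor is a knight.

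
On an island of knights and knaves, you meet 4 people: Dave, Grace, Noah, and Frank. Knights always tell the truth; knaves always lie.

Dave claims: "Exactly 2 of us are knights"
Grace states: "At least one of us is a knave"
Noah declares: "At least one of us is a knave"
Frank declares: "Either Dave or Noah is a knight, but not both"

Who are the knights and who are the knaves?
Dave is a knave.
Grace is a knight.
Noah is a knight.
Frank is a knight.

Verification:
- Dave (knave) says "Exactly 2 of us are knights" - this is FALSE (a lie) because there are 3 knights.
- Grace (knight) says "At least one of us is a knave" - this is TRUE because Dave is a knave.
- Noah (knight) says "At least one of us is a knave" - this is TRUE because Dave is a knave.
- Frank (knight) says "Either Dave or Noah is a knight, but not both" - this is TRUE because Dave is a knave and Noah is a knight.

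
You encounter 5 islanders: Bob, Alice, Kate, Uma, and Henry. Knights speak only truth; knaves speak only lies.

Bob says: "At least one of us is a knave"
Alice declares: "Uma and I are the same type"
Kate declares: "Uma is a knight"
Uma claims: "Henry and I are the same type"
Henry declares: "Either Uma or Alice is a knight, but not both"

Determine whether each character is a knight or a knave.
Bob is a knight.
Alice is a knave.
Kate is a knight.
Uma is a knight.
Henry is a knight.

Verification:
- Bob (knight) says "At least one of us is a knave" - this is TRUE because Alice is a knave.
- Alice (knave) says "Uma and I are the same type" - this is FALSE (a lie) because Alice is a knave and Uma is a knight.
- Kate (knight) says "Uma is a knight" - this is TRUE because Uma is a knight.
- Uma (knight) says "Henry and I are the same type" - this is TRUE because Uma is a knight and Henry is a knight.
- Henry (knight) says "Either Uma or Alice is a knight, but not both" - this is TRUE because Uma is a knight and Alice is a knave.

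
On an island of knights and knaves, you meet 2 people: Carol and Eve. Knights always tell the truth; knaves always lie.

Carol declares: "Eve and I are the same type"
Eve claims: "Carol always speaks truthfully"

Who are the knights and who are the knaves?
Carol is a knight.
Eve is a knight.

Verification:
- Carol (knight) says "Eve and I are the same type" - this is TRUE because Carol is a knight and Eve is a knight.
- Eve (knight) says "Carol always speaks truthfully" - this is TRUE because Carol is a knight.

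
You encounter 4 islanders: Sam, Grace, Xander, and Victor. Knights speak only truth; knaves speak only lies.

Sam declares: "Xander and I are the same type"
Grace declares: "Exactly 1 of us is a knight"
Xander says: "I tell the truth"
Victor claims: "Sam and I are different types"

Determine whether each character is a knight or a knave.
Sam is a knave.
Grace is a knave.
Xander is a knight.
Victor is a knight.

Verification:
- Sam (knave) says "Xander and I are the same type" - this is FALSE (a lie) because Sam is a knave and Xander is a knight.
- Grace (knave) says "Exactly 1 of us is a knight" - this is FALSE (a lie) because there are 2 knights.
- Xander (knight) says "I tell the truth" - this is TRUE because Xander is a knight.
- Victor (knight) says "Sam and I are different types" - this is TRUE because Victor is a knight and Sam is a knave.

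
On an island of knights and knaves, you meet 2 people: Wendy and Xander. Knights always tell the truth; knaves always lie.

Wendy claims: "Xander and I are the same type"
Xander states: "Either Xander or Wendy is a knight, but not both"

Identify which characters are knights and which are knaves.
Wendy is a knave.
Xander is a knight.

Verification:
- Wendy (knave) says "Xander and I are the same type" - this is FALSE (a lie) because Wendy is a knave and Xander is a knight.
- Xander (knight) says "Either Xander or Wendy is a knight, but not both" - this is TRUE because Xander is a knight and Wendy is a knave.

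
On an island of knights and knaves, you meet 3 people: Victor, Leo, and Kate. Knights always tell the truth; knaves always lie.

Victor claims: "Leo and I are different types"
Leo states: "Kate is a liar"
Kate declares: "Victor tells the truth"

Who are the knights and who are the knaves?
Victor is a knight.
Leo is a knave.
Kate is a knight.

Verification:
- Victor (knight) says "Leo and I are different types" - this is TRUE because Victor is a knight and Leo is a knave.
- Leo (knave) says "Kate is a liar" - this is FALSE (a lie) because Kate is a knight.
- Kate (knight) says "Victor tells the truth" - this is TRUE because Victor is a knight.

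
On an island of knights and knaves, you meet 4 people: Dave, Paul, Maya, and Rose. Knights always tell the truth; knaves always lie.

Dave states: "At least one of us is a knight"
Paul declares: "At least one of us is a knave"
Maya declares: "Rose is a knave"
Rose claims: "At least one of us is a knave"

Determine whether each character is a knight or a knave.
Dave is a knight.
Paul is a knight.
Maya is a knave.
Rose is a knight.

Verification:
- Dave (knight) says "At least one of us is a knight" - this is TRUE because Dave, Paul, and Rose are knights.
- Paul (knight) says "At least one of us is a knave" - this is TRUE because Maya is a knave.
- Maya (knave) says "Rose is a knave" - this is FALSE (a lie) because Rose is a knight.
- Rose (knight) says "At least one of us is a knave" - this is TRUE because Maya is a knave.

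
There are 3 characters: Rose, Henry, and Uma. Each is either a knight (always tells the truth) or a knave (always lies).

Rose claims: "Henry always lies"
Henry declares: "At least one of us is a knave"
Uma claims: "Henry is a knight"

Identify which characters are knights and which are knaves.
Rose is a knave.
Henry is a knight.
Uma is a knight.

Verification:
- Rose (knave) says "Henry always lies" - this is FALSE (a lie) because Henry is a knight.
- Henry (knight) says "At least one of us is a knave" - this is TRUE because Rose is a knave.
- Uma (knight) says "Henry is a knight" - this is TRUE because Henry is a knight.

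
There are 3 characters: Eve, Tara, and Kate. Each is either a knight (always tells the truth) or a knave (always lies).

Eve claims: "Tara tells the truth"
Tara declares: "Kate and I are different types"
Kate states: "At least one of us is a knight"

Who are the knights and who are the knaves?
Eve is a knave.
Tara is a knave.
Kate is a knave.

Verification:
- Eve (knave) says "Tara tells the truth" - this is FALSE (a lie) because Tara is a knave.
- Tara (knave) says "Kate and I are different types" - this is FALSE (a lie) because Tara is a knave and Kate is a knave.
- Kate (knave) says "At least one of us is a knight" - this is FALSE (a lie) because no one is a knight.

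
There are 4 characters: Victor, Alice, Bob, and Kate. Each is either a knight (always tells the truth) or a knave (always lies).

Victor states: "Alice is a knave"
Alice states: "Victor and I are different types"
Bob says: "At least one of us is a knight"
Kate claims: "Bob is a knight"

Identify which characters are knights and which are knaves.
Victor is a knave.
Alice is a knight.
Bob is a knight.
Kate is a knight.

Verification:
- Victor (knave) says "Alice is a knave" - this is FALSE (a lie) because Alice is a knight.
- Alice (knight) says "Victor and I are different types" - this is TRUE because Alice is a knight and Victor is a knave.
- Bob (knight) says "At least one of us is a knight" - this is TRUE because Alice, Bob, and Kate are knights.
- Kate (knight) says "Bob is a knight" - this is TRUE because Bob is a knight.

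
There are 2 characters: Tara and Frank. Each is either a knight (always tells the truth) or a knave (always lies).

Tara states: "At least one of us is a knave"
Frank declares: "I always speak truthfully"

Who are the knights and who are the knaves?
Tara is a knight.
Frank is a knave.

Verification:
- Tara (knight) says "At least one of us is a knave" - this is TRUE because Frank is a knave.
- Frank (knave) says "I always speak truthfully" - this is FALSE (a lie) because Frank is a knave.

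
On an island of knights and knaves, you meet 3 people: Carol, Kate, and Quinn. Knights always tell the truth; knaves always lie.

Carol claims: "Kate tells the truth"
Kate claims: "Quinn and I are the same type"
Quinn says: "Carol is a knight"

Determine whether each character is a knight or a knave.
Carol is a knight.
Kate is a knight.
Quinn is a knight.

Verification:
- Carol (knight) says "Kate tells the truth" - this is TRUE because Kate is a knight.
- Kate (knight) says "Quinn and I are the same type" - this is TRUE because Kate is a knight and Quinn is a knight.
- Quinn (knight) says "Carol is a knight" - this is TRUE because Carol is a knight.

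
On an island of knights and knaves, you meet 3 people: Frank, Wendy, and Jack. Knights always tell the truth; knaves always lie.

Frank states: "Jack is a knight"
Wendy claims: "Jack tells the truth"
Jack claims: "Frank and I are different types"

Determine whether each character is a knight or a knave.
Frank is a knave.
Wendy is a knave.
Jack is a knave.

Verification:
- Frank (knave) says "Jack is a knight" - this is FALSE (a lie) because Jack is a knave.
- Wendy (knave) says "Jack tells the truth" - this is FALSE (a lie) because Jack is a knave.
- Jack (knave) says "Frank and I are different types" - this is FALSE (a lie) because Jack is a knave and Frank is a knave.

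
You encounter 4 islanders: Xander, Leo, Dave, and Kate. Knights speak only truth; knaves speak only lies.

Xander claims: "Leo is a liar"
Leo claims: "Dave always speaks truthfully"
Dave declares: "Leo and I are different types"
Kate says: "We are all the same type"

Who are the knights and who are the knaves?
Xander is a knight.
Leo is a knave.
Dave is a knave.
Kate is a knave.

Verification:
- Xander (knight) says "Leo is a liar" - this is TRUE because Leo is a knave.
- Leo (knave) says "Dave always speaks truthfully" - this is FALSE (a lie) because Dave is a knave.
- Dave (knave) says "Leo and I are different types" - this is FALSE (a lie) because Dave is a knave and Leo is a knave.
- Kate (knave) says "We are all the same type" - this is FALSE (a lie) because Xander is a knight and Leo, Dave, and Kate are knaves.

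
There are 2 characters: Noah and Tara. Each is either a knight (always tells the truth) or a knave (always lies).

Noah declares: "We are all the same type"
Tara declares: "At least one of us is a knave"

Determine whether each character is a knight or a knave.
Noah is a knave.
Tara is a knight.

Verification:
- Noah (knave) says "We are all the same type" - this is FALSE (a lie) because Tara is a knight and Noah is a knave.
- Tara (knight) says "At least one of us is a knave" - this is TRUE because Noah is a knave.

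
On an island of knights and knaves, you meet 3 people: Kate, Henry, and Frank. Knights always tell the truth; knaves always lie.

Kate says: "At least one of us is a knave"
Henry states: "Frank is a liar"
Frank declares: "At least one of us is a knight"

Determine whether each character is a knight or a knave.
Kate is a knight.
Henry is a knave.
Frank is a knight.

Verification:
- Kate (knight) says "At least one of us is a knave" - this is TRUE because Henry is a knave.
- Henry (knave) says "Frank is a liar" - this is FALSE (a lie) because Frank is a knight.
- Frank (knight) says "At least one of us is a knight" - this is TRUE because Kate and Frank are knights.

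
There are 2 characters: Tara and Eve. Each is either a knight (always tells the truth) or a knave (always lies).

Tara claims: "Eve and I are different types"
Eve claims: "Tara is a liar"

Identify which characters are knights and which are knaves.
Tara is a knight.
Eve is a knave.

Verification:
- Tara (knight) says "Eve and I are different types" - this is TRUE because Tara is a knight and Eve is a knave.
- Eve (knave) says "Tara is a liar" - this is FALSE (a lie) because Tara is a knight.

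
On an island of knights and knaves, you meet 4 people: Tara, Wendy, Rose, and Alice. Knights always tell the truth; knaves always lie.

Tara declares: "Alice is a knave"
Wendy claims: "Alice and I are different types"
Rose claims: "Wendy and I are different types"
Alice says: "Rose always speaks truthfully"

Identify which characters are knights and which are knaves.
Tara is a knight.
Wendy is a knave.
Rose is a knave.
Alice is a knave.

Verification:
- Tara (knight) says "Alice is a knave" - this is TRUE because Alice is a knave.
- Wendy (knave) says "Alice and I are different types" - this is FALSE (a lie) because Wendy is a knave and Alice is a knave.
- Rose (knave) says "Wendy and I are different types" - this is FALSE (a lie) because Rose is a knave and Wendy is a knave.
- Alice (knave) says "Rose always speaks truthfully" - this is FALSE (a lie) because Rose is a knave.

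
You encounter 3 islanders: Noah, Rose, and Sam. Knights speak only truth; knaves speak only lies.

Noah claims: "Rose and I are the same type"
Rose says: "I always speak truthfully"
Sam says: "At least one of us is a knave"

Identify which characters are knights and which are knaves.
Noah is a knave.
Rose is a knight.
Sam is a knight.

Verification:
- Noah (knave) says "Rose and I are the same type" - this is FALSE (a lie) because Noah is a knave and Rose is a knight.
- Rose (knight) says "I always speak truthfully" - this is TRUE because Rose is a knight.
- Sam (knight) says "At least one of us is a knave" - this is TRUE because Noah is a knave.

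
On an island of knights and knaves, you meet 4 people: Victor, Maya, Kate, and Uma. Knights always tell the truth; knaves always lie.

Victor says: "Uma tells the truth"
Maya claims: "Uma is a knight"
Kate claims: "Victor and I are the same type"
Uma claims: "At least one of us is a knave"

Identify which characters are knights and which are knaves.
Victor is a knight.
Maya is a knight.
Kate is a knave.
Uma is a knight.

Verification:
- Victor (knight) says "Uma tells the truth" - this is TRUE because Uma is a knight.
- Maya (knight) says "Uma is a knight" - this is TRUE because Uma is a knight.
- Kate (knave) says "Victor and I are the same type" - this is FALSE (a lie) because Kate is a knave and Victor is a knight.
- Uma (knight) says "At least one of us is a knave" - this is TRUE because Kate is a knave.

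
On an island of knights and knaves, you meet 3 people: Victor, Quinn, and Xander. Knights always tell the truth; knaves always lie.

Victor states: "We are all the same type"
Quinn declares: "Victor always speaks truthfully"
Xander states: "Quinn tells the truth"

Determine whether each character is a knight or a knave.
Victor is a knight.
Quinn is a knight.
Xander is a knight.

Verification:
- Victor (knight) says "We are all the same type" - this is TRUE because Victor, Quinn, and Xander are knights.
- Quinn (knight) says "Victor always speaks truthfully" - this is TRUE because Victor is a knight.
- Xander (knight) says "Quinn tells the truth" - this is TRUE because Quinn is a knight.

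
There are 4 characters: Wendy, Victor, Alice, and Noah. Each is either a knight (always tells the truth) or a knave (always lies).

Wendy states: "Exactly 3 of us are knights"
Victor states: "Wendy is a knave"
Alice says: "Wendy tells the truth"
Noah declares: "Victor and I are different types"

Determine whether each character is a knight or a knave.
Wendy is a knight.
Victor is a knave.
Alice is a knight.
Noah is a knight.

Verification:
- Wendy (knight) says "Exactly 3 of us are knights" - this is TRUE because there are 3 knights.
- Victor (knave) says "Wendy is a knave" - this is FALSE (a lie) because Wendy is a knight.
- Alice (knight) says "Wendy tells the truth" - this is TRUE because Wendy is a knight.
- Noah (knight) says "Victor and I are different types" - this is TRUE because Noah is a knight and Victor is a knave.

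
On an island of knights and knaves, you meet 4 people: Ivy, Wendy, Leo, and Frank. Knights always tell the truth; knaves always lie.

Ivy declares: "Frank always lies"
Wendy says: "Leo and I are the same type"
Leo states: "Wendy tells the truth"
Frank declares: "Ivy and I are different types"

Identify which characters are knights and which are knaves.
Ivy is a knave.
Wendy is a knight.
Leo is a knight.
Frank is a knight.

Verification:
- Ivy (knave) says "Frank always lies" - this is FALSE (a lie) because Frank is a knight.
- Wendy (knight) says "Leo and I are the same type" - this is TRUE because Wendy is a knight and Leo is a knight.
- Leo (knight) says "Wendy tells the truth" - this is TRUE because Wendy is a knight.
- Frank (knight) says "Ivy and I are different types" - this is TRUE because Frank is a knight and Ivy is a knave.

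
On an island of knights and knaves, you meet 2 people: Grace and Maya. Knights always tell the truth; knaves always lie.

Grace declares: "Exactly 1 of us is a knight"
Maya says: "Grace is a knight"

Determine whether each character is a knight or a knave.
Grace is a knave.
Maya is a knave.

Verification:
- Grace (knave) says "Exactly 1 of us is a knight" - this is FALSE (a lie) because there are 0 knights.
- Maya (knave) says "Grace is a knight" - this is FALSE (a lie) because Grace is a knave.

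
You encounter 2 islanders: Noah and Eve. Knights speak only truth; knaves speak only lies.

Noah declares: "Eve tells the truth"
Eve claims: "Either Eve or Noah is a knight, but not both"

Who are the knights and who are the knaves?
Noah is a knave.
Eve is a knave.

Verification:
- Noah (knave) says "Eve tells the truth" - this is FALSE (a lie) because Eve is a knave.
- Eve (knave) says "Either Eve or Noah is a knight, but not both" - this is FALSE (a lie) because Eve is a knave and Noah is a knave.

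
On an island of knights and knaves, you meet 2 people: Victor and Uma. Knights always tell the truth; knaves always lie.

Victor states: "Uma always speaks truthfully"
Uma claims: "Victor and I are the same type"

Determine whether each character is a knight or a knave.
Victor is a knight.
Uma is a knight.

Verification:
- Victor (knight) says "Uma always speaks truthfully" - this is TRUE because Uma is a knight.
- Uma (knight) says "Victor and I are the same type" - this is TRUE because Uma is a knight and Victor is a knight.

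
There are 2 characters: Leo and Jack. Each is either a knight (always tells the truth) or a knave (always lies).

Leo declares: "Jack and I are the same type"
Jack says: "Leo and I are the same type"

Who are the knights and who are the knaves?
Leo is a knight.
Jack is a knight.

Verification:
- Leo (knight) says "Jack and I are the same type" - this is TRUE because Leo is a knight and Jack is a knight.
- Jack (knight) says "Leo and I are the same type" - this is TRUE because Jack is a knight and Leo is a knight.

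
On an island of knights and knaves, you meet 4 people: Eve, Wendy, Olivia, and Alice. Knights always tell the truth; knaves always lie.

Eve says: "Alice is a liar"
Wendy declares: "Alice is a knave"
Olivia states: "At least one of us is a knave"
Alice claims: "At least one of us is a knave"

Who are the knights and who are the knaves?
Eve is a knave.
Wendy is a knave.
Olivia is a knight.
Alice is a knight.

Verification:
- Eve (knave) says "Alice is a liar" - this is FALSE (a lie) because Alice is a knight.
- Wendy (knave) says "Alice is a knave" - this is FALSE (a lie) because Alice is a knight.
- Olivia (knight) says "At least one of us is a knave" - this is TRUE because Eve and Wendy are knaves.
- Alice (knight) says "At least one of us is a knave" - this is TRUE because Eve and Wendy are knaves.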